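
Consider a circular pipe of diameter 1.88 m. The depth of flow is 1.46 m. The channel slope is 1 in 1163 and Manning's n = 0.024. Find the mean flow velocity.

For a circular section of diameter D = 1.88 m at depth y = 1.46 m, the central angle is θ = 2 arccos(1 − 2y/D) = 4.314 rad. Then A = (D²/8)(θ − sin θ) = 2.313 m² and P = Dθ/2 = 4.055 m.
Hydraulic radius R = A/P = 2.313/4.055 = 0.5704 m.
From Manning's equation, V = (1/n) R^(2/3) S^(1/2) = (1/0.024) × 0.5704^(2/3) × 0.0008598^(1/2) = 0.84 m/s.

V = 0.84 m/s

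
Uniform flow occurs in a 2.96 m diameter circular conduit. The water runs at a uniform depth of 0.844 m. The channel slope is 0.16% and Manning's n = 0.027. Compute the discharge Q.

Q = 1.48 m³/s

For a circular section of diameter D = 2.96 m at depth y = 0.844 m, the central angle is θ = 2 arccos(1 − 2y/D) = 2.253 rad. Then A = (D²/8)(θ − sin θ) = 1.618 m² and P = Dθ/2 = 3.335 m.
Hydraulic radius R = A/P = 1.618/3.335 = 0.4851 m.
Manning's equation: Q = (1/n) A R^(2/3) S^(1/2) = (1/0.027) × 1.618 × 0.4851^(2/3) × 0.0016^(1/2) = 1.48 m³/s.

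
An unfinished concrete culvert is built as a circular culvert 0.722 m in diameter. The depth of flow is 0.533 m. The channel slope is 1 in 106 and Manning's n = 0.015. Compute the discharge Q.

Q = 0.758 m³/s

For a circular section of diameter D = 0.722 m at depth y = 0.533 m, the central angle is θ = 2 arccos(1 − 2y/D) = 4.135 rad. Then A = (D²/8)(θ − sin θ) = 0.324 m² and P = Dθ/2 = 1.493 m.
Hydraulic radius R = A/P = 0.324/1.493 = 0.2171 m.
Manning's equation: Q = (1/n) A R^(2/3) S^(1/2) = (1/0.015) × 0.324 × 0.2171^(2/3) × 0.009434^(1/2) = 0.758 m³/s.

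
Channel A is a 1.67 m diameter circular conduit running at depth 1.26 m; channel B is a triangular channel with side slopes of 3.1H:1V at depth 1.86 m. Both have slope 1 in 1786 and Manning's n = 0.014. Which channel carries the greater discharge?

Channel A: For a circular section of diameter D = 1.67 m at depth y = 1.26 m, the central angle is θ = 2 arccos(1 − 2y/D) = 4.21 rad. Then A = (D²/8)(θ − sin θ) = 1.773 m² and P = Dθ/2 = 3.515 m. Hydraulic radius R = A/P = 1.773/3.515 = 0.5044 m. Q_A = (1/0.014)·1.773·0.5044^(2/3)·√0.0005599 = 1.899 m³/s.
Channel B: For a triangular section with side slope z = 3.1: A = zy² = 3.1×1.86² = 10.72 m²; P = 2y√(1+z²) = 2×1.86×3.257 = 12.12 m. Hydraulic radius R = A/P = 10.72/12.12 = 0.8851 m. Q_B = (1/0.014)·10.72·0.8851^(2/3)·√0.0005599 = 16.71 m³/s.
Q_A = 1.899 m³/s vs Q_B = 16.71 m³/s, so channel B carries more.

channel B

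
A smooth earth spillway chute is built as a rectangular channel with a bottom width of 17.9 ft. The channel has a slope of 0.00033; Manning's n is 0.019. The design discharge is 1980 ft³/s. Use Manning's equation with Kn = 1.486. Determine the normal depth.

Manning's equation rearranged: A R^(2/3) = nQ / (1.486·√S) = 0.019 × 1980 / (1.486 × √0.00033) = 1394.
Try y = 28.7 ft: A R^(2/3) = 1848 — over.
Try y = 17.7 ft: A R^(2/3) = 1040 — short.
Try y = 22.6 ft: A R^(2/3) = 1396 — matches.

y_n = 22.6 ft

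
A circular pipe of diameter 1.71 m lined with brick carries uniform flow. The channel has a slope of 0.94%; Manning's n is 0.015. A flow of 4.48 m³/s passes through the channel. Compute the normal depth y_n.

y_n = 0.887 m

Manning's equation rearranged: A R^(2/3) = nQ / (1·√S) = 0.015 × 4.48 / (√0.0094) = 0.6931.
At y = 0.664 m: A R^(2/3) = 0.4159 — low.
At y = 0.887 m: A R^(2/3) = 0.6932 — matches.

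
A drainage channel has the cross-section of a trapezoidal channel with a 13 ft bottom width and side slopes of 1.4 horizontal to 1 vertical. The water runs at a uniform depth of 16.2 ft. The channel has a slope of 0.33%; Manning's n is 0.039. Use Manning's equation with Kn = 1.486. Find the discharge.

Q = 5230 ft³/s

With bottom width b = 13 ft and side slope z = 1.4: A = (b + zy)y = (13 + 1.4×16.2)×16.2 = 578 ft²; P = b + 2y√(1+z²) = 13 + 2×16.2×1.72 = 68.74 ft.
Hydraulic radius R = A/P = 578/68.74 = 8.408 ft.
Manning's equation: Q = (1.486/n) A R^(2/3) S^(1/2) = (1.486/0.039) × 578 × 8.408^(2/3) × 0.0033^(1/2) = 5230 ft³/s.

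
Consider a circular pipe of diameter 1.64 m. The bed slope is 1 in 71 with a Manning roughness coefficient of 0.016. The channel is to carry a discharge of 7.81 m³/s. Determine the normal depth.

Manning's equation rearranged: A R^(2/3) = nQ / (1·√S) = 0.016 × 7.81 / (√0.01408) = 1.053.
At y = 0.847 m: A R^(2/3) = 0.6156 — low.
At y = 1.53 m: A R^(2/3) = 1.254 — high.
At y = 1.22 m: A R^(2/3) = 1.053 — matches.

y_n = 1.22 m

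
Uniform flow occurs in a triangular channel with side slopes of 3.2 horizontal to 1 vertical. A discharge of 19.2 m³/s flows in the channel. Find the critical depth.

y_c = 1.49 m

At critical depth, Q² T / (g A³) = 1, i.e. A³/T = Q²/g = 19.2²/9.81 = 37.58.
Trying y = 1.24 m: A³/T = 15.01 — low.
Trying y = 1.49 m: A³/T = 37.6 — matches.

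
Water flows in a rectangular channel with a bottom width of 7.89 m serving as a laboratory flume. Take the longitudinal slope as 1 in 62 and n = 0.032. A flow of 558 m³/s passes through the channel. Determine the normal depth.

Manning's equation rearranged: A R^(2/3) = nQ / (1·√S) = 0.032 × 558 / (√0.01613) = 140.6.
At y = 7.1 m: A R^(2/3) = 104.2 — too small.
At y = 10 m: A R^(2/3) = 157.8 — too large.
At y = 9.08 m: A R^(2/3) = 140.6 — matches.

y_n = 9.08 m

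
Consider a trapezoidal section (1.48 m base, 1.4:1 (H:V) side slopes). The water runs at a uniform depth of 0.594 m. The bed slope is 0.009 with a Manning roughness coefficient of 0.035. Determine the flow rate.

With bottom width b = 1.48 m and side slope z = 1.4: A = (b + zy)y = (1.48 + 1.4×0.594)×0.594 = 1.373 m²; P = b + 2y√(1+z²) = 1.48 + 2×0.594×1.72 = 3.524 m.
Hydraulic radius R = A/P = 1.373/3.524 = 0.3896 m.
Manning's equation: Q = (1/n) A R^(2/3) S^(1/2) = (1/0.035) × 1.373 × 0.3896^(2/3) × 0.009^(1/2) = 1.99 m³/s.

Q = 1.99 m³/s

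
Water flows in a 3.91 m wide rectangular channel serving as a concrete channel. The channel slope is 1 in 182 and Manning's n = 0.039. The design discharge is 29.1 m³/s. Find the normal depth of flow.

Manning's equation rearranged: A R^(2/3) = nQ / (1·√S) = 0.039 × 29.1 / (√0.005495) = 15.31.
At y = 4.34 m: A R^(2/3) = 20.71 — over.
At y = 2.35 m: A R^(2/3) = 9.596 — short.
At y = 3.39 m: A R^(2/3) = 15.3 — close enough.

y_n = 3.39 m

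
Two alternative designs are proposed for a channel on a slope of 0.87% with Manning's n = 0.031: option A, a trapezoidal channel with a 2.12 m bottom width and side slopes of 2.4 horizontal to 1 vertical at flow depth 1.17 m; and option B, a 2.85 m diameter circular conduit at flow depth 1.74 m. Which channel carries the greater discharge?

channel A

Channel A: With bottom width b = 2.12 m and side slope z = 2.4: A = (b + zy)y = (2.12 + 2.4×1.17)×1.17 = 5.766 m²; P = b + 2y√(1+z²) = 2.12 + 2×1.17×2.6 = 8.204 m. Hydraulic radius R = A/P = 5.766/8.204 = 0.7028 m. Q_A = (1/0.031)·5.766·0.7028^(2/3)·√0.0087 = 13.71 m³/s.
Channel B: For a circular section of diameter D = 2.85 m at depth y = 1.74 m, the central angle is θ = 2 arccos(1 − 2y/D) = 3.587 rad. Then A = (D²/8)(θ − sin θ) = 4.08 m² and P = Dθ/2 = 5.112 m. Hydraulic radius R = A/P = 4.08/5.112 = 0.7981 m. Q_B = (1/0.031)·4.08·0.7981^(2/3)·√0.0087 = 10.56 m³/s.
Q_A = 13.71 m³/s vs Q_B = 10.56 m³/s, so channel A carries more.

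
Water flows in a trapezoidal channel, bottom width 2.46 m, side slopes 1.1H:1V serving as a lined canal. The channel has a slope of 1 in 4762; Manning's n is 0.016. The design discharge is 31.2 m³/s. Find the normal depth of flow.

Manning's equation rearranged: A R^(2/3) = nQ / (1·√S) = 0.016 × 31.2 / (√0.00021) = 34.45.
Trying y = 4.25 m: A R^(2/3) = 48.28 — too large.
Trying y = 2.85 m: A R^(2/3) = 20.51 — too small.
Trying y = 3.64 m: A R^(2/3) = 34.45 — ≈ 34.45.

y_n = 3.64 m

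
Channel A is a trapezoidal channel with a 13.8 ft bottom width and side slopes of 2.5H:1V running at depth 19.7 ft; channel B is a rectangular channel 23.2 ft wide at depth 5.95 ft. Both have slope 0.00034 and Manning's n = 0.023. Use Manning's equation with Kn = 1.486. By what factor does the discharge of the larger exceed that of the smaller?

Channel A: With bottom width b = 13.8 ft and side slope z = 2.5: A = (b + zy)y = (13.8 + 2.5×19.7)×19.7 = 1242 ft²; P = b + 2y√(1+z²) = 13.8 + 2×19.7×2.693 = 119.9 ft. Hydraulic radius R = A/P = 1242/119.9 = 10.36 ft. Q_A = (1.486/0.023)·1242·10.36^(2/3)·√0.00034 = 7032 ft³/s.
Channel B: Flow area A = b·y = 23.2 × 5.95 = 138 ft². Wetted perimeter P = b + 2y = 23.2 + 2×5.95 = 35.1 ft. Hydraulic radius R = A/P = 138/35.1 = 3.933 ft. Q_B = (1.486/0.023)·138·3.933^(2/3)·√0.00034 = 409.7 ft³/s.
The larger discharge is 7032 ft³/s and the smaller is 409.7 ft³/s; the ratio is 17.2.

17.2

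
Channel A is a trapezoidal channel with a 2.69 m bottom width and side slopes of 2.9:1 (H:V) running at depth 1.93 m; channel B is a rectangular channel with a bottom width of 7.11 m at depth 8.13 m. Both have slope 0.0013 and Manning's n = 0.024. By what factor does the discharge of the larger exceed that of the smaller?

6.2

Channel A: With bottom width b = 2.69 m and side slope z = 2.9: A = (b + zy)y = (2.69 + 2.9×1.93)×1.93 = 15.99 m²; P = b + 2y√(1+z²) = 2.69 + 2×1.93×3.068 = 14.53 m. Hydraulic radius R = A/P = 15.99/14.53 = 1.101 m. Q_A = (1/0.024)·15.99·1.101^(2/3)·√0.0013 = 25.61 m³/s.
Channel B: Flow area A = b·y = 7.11 × 8.13 = 57.8 m². Wetted perimeter P = b + 2y = 7.11 + 2×8.13 = 23.37 m. Hydraulic radius R = A/P = 57.8/23.37 = 2.473 m. Q_B = (1/0.024)·57.8·2.473^(2/3)·√0.0013 = 158.8 m³/s.
The larger discharge is 158.8 m³/s and the smaller is 25.61 m³/s; the ratio is 6.2.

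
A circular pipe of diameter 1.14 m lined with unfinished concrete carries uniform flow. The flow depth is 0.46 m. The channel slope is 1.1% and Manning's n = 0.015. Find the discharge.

Q = 1.06 m³/s

For a circular section of diameter D = 1.14 m at depth y = 0.46 m, the central angle is θ = 2 arccos(1 − 2y/D) = 2.753 rad. Then A = (D²/8)(θ − sin θ) = 0.3857 m² and P = Dθ/2 = 1.569 m.
Hydraulic radius R = A/P = 0.3857/1.569 = 0.2458 m.
Manning's equation: Q = (1/n) A R^(2/3) S^(1/2) = (1/0.015) × 0.3857 × 0.2458^(2/3) × 0.011^(1/2) = 1.06 m³/s.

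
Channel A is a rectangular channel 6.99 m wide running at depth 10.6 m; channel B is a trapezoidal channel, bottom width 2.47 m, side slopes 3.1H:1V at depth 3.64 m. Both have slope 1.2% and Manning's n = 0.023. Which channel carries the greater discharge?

channel A

Channel A: Flow area A = b·y = 6.99 × 10.6 = 74.09 m². Wetted perimeter P = b + 2y = 6.99 + 2×10.6 = 28.19 m. Hydraulic radius R = A/P = 74.09/28.19 = 2.628 m. Q_A = (1/0.023)·74.09·2.628^(2/3)·√0.012 = 672.1 m³/s.
Channel B: With bottom width b = 2.47 m and side slope z = 3.1: A = (b + zy)y = (2.47 + 3.1×3.64)×3.64 = 50.06 m²; P = b + 2y√(1+z²) = 2.47 + 2×3.64×3.257 = 26.18 m. Hydraulic radius R = A/P = 50.06/26.18 = 1.912 m. Q_B = (1/0.023)·50.06·1.912^(2/3)·√0.012 = 367.3 m³/s.
Q_A = 672.1 m³/s vs Q_B = 367.3 m³/s, so channel A carries more.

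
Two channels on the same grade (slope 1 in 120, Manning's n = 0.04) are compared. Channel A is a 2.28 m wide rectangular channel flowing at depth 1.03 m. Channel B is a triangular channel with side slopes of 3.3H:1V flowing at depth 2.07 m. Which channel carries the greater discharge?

Channel A: Flow area A = b·y = 2.28 × 1.03 = 2.348 m². Wetted perimeter P = b + 2y = 2.28 + 2×1.03 = 4.34 m. Hydraulic radius R = A/P = 2.348/4.34 = 0.5411 m. Q_A = (1/0.04)·2.348·0.5411^(2/3)·√0.008333 = 3.559 m³/s.
Channel B: For a triangular section with side slope z = 3.3: A = zy² = 3.3×2.07² = 14.14 m²; P = 2y√(1+z²) = 2×2.07×3.448 = 14.28 m. Hydraulic radius R = A/P = 14.14/14.28 = 0.9905 m. Q_B = (1/0.04)·14.14·0.9905^(2/3)·√0.008333 = 32.07 m³/s.
Q_A = 3.559 m³/s vs Q_B = 32.07 m³/s, so channel B carries more.

channel B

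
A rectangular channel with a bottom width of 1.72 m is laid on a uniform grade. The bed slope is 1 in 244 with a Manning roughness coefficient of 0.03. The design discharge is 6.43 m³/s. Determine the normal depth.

Manning's equation rearranged: A R^(2/3) = nQ / (1·√S) = 0.03 × 6.43 / (√0.004098) = 3.013.
Try y = 2.99 m: A R^(2/3) = 3.93 — high.
Try y = 1.76 m: A R^(2/3) = 2.1 — low.
Try y = 2.38 m: A R^(2/3) = 3.014 — ≈ 3.013.

y_n = 2.38 m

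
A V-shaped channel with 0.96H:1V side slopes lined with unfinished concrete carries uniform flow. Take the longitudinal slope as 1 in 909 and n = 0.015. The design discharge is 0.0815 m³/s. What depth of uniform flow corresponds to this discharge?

Manning's equation rearranged: A R^(2/3) = nQ / (1·√S) = 0.015 × 0.0815 / (√0.0011) = 0.03686.
At y = 0.273 m: A R^(2/3) = 0.01485 — low.
At y = 0.477 m: A R^(2/3) = 0.06575 — high.
At y = 0.384 m: A R^(2/3) = 0.03688 — ≈ 0.03686.

y_n = 0.384 m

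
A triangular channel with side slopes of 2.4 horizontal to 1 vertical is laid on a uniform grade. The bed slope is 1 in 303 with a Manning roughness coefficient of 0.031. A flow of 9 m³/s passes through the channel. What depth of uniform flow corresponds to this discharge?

y_n = 1.58 m

Manning's equation rearranged: A R^(2/3) = nQ / (1·√S) = 0.031 × 9 / (√0.0033) = 4.857.
At y = 1.24 m: A R^(2/3) = 2.544 — low.
At y = 1.99 m: A R^(2/3) = 8.98 — high.
At y = 1.58 m: A R^(2/3) = 4.854 — ≈ 4.857.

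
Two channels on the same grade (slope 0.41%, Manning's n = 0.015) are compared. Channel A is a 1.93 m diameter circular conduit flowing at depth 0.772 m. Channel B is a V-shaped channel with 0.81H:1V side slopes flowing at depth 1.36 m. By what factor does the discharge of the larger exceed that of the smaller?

Channel A: For a circular section of diameter D = 1.93 m at depth y = 0.772 m, the central angle is θ = 2 arccos(1 − 2y/D) = 2.739 rad. Then A = (D²/8)(θ − sin θ) = 1.093 m² and P = Dθ/2 = 2.643 m. Hydraulic radius R = A/P = 1.093/2.643 = 0.4135 m. Q_A = (1/0.015)·1.093·0.4135^(2/3)·√0.0041 = 2.589 m³/s.
Channel B: For a triangular section with side slope z = 0.81: A = zy² = 0.81×1.36² = 1.498 m²; P = 2y√(1+z²) = 2×1.36×1.287 = 3.5 m. Hydraulic radius R = A/P = 1.498/3.5 = 0.428 m. Q_B = (1/0.015)·1.498·0.428^(2/3)·√0.0041 = 3.632 m³/s.
The larger discharge is 3.632 m³/s and the smaller is 2.589 m³/s; the ratio is 1.4.

1.4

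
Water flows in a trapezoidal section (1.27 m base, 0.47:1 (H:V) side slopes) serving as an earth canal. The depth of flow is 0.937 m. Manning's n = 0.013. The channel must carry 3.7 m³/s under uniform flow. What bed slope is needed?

S = 0.0024

With bottom width b = 1.27 m and side slope z = 0.47: A = (b + zy)y = (1.27 + 0.47×0.937)×0.937 = 1.603 m²; P = b + 2y√(1+z²) = 1.27 + 2×0.937×1.105 = 3.341 m.
Hydraulic radius R = A/P = 1.603/3.341 = 0.4797 m.
From Manning's equation, S = [nQ / (1 A R^(2/3))]² = [0.013 × 3.7 / (1 × 1.603 × 0.4797^(2/3))]² = 0.0024.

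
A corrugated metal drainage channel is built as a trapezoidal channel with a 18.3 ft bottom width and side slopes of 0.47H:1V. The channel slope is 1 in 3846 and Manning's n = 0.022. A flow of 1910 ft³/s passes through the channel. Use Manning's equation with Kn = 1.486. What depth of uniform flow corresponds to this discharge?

Manning's equation rearranged: A R^(2/3) = nQ / (1.486·√S) = 0.022 × 1910 / (1.486 × √0.00026) = 1754.
Trying y = 14.7 ft: A R^(2/3) = 1394 — low.
Trying y = 19.2 ft: A R^(2/3) = 2209 — high.
Trying y = 16.8 ft: A R^(2/3) = 1752 — ≈ 1754.

y_n = 16.8 ft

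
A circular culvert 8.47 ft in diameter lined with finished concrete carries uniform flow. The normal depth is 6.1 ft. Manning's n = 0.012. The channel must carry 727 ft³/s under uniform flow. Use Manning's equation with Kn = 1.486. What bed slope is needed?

S = 0.0053

For a circular section of diameter D = 8.47 ft at depth y = 6.1 ft, the central angle is θ = 2 arccos(1 − 2y/D) = 4.054 rad. Then A = (D²/8)(θ − sin θ) = 43.44 ft² and P = Dθ/2 = 17.17 ft.
Hydraulic radius R = A/P = 43.44/17.17 = 2.531 ft.
From Manning's equation, S = [nQ / (1.486 A R^(2/3))]² = [0.012 × 727 / (1.486 × 43.44 × 2.531^(2/3))]² = 0.0053.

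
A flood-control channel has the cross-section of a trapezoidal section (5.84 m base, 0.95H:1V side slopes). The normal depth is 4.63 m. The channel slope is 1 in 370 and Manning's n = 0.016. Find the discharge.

With bottom width b = 5.84 m and side slope z = 0.95: A = (b + zy)y = (5.84 + 0.95×4.63)×4.63 = 47.4 m²; P = b + 2y√(1+z²) = 5.84 + 2×4.63×1.379 = 18.61 m.
Hydraulic radius R = A/P = 47.4/18.61 = 2.547 m.
Manning's equation: Q = (1/n) A R^(2/3) S^(1/2) = (1/0.016) × 47.4 × 2.547^(2/3) × 0.002703^(1/2) = 287 m³/s.

Q = 287 m³/s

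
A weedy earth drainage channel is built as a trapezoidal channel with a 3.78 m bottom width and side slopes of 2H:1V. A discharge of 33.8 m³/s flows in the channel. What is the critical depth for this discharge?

At critical depth, Q² T / (g A³) = 1, i.e. A³/T = Q²/g = 33.8²/9.81 = 116.5.
Trying y = 1.71 m: A³/T = 175.7 — over.
Trying y = 1.15 m: A³/T = 40.79 — short.
Trying y = 1.53 m: A³/T = 115.8 — ≈ 116.5.

y_c = 1.53 m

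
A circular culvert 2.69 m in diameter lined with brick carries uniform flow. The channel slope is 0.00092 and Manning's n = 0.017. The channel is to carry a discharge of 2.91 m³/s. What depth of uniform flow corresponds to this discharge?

Manning's equation rearranged: A R^(2/3) = nQ / (1·√S) = 0.017 × 2.91 / (√0.00092) = 1.631.
Trying y = 1.36 m: A R^(2/3) = 2.223 — high.
Trying y = 0.815 m: A R^(2/3) = 0.8707 — low.
Trying y = 1.14 m: A R^(2/3) = 1.633 — matches.

y_n = 1.14 m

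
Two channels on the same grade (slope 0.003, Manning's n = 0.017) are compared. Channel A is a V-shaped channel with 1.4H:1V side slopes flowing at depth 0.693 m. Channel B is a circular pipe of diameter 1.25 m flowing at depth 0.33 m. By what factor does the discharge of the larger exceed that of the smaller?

3.35

Channel A: For a triangular section with side slope z = 1.4: A = zy² = 1.4×0.693² = 0.6723 m²; P = 2y√(1+z²) = 2×0.693×1.72 = 2.385 m. Hydraulic radius R = A/P = 0.6723/2.385 = 0.282 m. Q_A = (1/0.017)·0.6723·0.282^(2/3)·√0.003 = 0.9315 m³/s.
Channel B: For a circular section of diameter D = 1.25 m at depth y = 0.33 m, the central angle is θ = 2 arccos(1 − 2y/D) = 2.158 rad. Then A = (D²/8)(θ − sin θ) = 0.259 m² and P = Dθ/2 = 1.349 m. Hydraulic radius R = A/P = 0.259/1.349 = 0.192 m. Q_B = (1/0.017)·0.259·0.192^(2/3)·√0.003 = 0.2778 m³/s.
The larger discharge is 0.9315 m³/s and the smaller is 0.2778 m³/s; the ratio is 3.35.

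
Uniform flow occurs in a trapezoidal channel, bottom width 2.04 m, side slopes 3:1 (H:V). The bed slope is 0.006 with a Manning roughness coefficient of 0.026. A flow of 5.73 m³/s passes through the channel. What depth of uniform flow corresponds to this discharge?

Manning's equation rearranged: A R^(2/3) = nQ / (1·√S) = 0.026 × 5.73 / (√0.006) = 1.923.
Trying y = 0.602 m: A R^(2/3) = 1.248 — low.
Trying y = 0.809 m: A R^(2/3) = 2.292 — high.
Trying y = 0.744 m: A R^(2/3) = 1.925 — close enough.

y_n = 0.744 m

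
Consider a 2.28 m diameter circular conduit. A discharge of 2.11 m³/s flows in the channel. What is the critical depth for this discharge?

y_c = 0.659 m

At critical depth, Q² T / (g A³) = 1, i.e. A³/T = Q²/g = 2.11²/9.81 = 0.4538.
Trying y = 0.572 m: A³/T = 0.2611 — too small.
Trying y = 0.769 m: A³/T = 0.8232 — too large.
Trying y = 0.659 m: A³/T = 0.4528 — close enough.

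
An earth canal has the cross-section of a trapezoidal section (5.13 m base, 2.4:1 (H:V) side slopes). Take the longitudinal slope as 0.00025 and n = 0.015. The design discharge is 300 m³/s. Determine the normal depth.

y_n = 6.28 m

Manning's equation rearranged: A R^(2/3) = nQ / (1·√S) = 0.015 × 300 / (√0.00025) = 284.6.
Try y = 6.85 m: A R^(2/3) = 348.7 — too large.
Try y = 5.15 m: A R^(2/3) = 179.9 — too small.
Try y = 6.28 m: A R^(2/3) = 284.5 — ≈ 284.6.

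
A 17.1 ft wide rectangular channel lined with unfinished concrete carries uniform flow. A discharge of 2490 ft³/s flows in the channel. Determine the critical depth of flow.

y_c = 8.7 ft

For a rectangular channel, critical depth y_c = (q²/g)^(1/3) where q = Q/b = 2490/17.1 = 145.6 ft²/s.
So y_c = (145.6²/32.2)^(1/3) = 8.7 ft.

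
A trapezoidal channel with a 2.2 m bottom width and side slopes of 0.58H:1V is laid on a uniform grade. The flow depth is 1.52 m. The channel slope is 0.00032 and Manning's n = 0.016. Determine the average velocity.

V = 0.979 m/s

With bottom width b = 2.2 m and side slope z = 0.58: A = (b + zy)y = (2.2 + 0.58×1.52)×1.52 = 4.684 m²; P = b + 2y√(1+z²) = 2.2 + 2×1.52×1.156 = 5.714 m.
Hydraulic radius R = A/P = 4.684/5.714 = 0.8197 m.
From Manning's equation, V = (1/n) R^(2/3) S^(1/2) = (1/0.016) × 0.8197^(2/3) × 0.00032^(1/2) = 0.979 m/s.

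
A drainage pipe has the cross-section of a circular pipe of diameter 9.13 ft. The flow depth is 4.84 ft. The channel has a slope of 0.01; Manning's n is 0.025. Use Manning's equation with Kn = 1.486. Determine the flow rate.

For a circular section of diameter D = 9.13 ft at depth y = 4.84 ft, the central angle is θ = 2 arccos(1 − 2y/D) = 3.262 rad. Then A = (D²/8)(θ − sin θ) = 35.24 ft² and P = Dθ/2 = 14.89 ft.
Hydraulic radius R = A/P = 35.24/14.89 = 2.367 ft.
Manning's equation: Q = (1.486/n) A R^(2/3) S^(1/2) = (1.486/0.025) × 35.24 × 2.367^(2/3) × 0.01^(1/2) = 372 ft³/s.

Q = 372 ft³/s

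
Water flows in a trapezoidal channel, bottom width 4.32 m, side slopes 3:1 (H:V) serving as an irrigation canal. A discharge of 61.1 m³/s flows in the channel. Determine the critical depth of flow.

y_c = 1.83 m

At critical depth, Q² T / (g A³) = 1, i.e. A³/T = Q²/g = 61.1²/9.81 = 380.6.
At y = 1.29 m: A³/T = 97.79 — short.
At y = 1.83 m: A³/T = 378.2 — close enough.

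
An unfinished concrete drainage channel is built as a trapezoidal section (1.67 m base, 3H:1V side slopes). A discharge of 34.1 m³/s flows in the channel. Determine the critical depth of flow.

At critical depth, Q² T / (g A³) = 1, i.e. A³/T = Q²/g = 34.1²/9.81 = 118.5.
At y = 1.34 m: A³/T = 45.65 — low.
At y = 1.98 m: A³/T = 252.5 — high.
At y = 1.67 m: A³/T = 118.8 — ≈ 118.5.

y_c = 1.67 m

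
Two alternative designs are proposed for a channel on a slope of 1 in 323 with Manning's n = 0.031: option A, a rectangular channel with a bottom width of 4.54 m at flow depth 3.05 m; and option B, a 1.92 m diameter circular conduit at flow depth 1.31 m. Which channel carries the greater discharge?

Channel A: Flow area A = b·y = 4.54 × 3.05 = 13.85 m². Wetted perimeter P = b + 2y = 4.54 + 2×3.05 = 10.64 m. Hydraulic radius R = A/P = 13.85/10.64 = 1.301 m. Q_A = (1/0.031)·13.85·1.301^(2/3)·√0.003096 = 29.63 m³/s.
Channel B: For a circular section of diameter D = 1.92 m at depth y = 1.31 m, the central angle is θ = 2 arccos(1 − 2y/D) = 3.888 rad. Then A = (D²/8)(θ − sin θ) = 2.104 m² and P = Dθ/2 = 3.732 m. Hydraulic radius R = A/P = 2.104/3.732 = 0.5638 m. Q_B = (1/0.031)·2.104·0.5638^(2/3)·√0.003096 = 2.578 m³/s.
Q_A = 29.63 m³/s vs Q_B = 2.578 m³/s, so channel A carries more.

channel A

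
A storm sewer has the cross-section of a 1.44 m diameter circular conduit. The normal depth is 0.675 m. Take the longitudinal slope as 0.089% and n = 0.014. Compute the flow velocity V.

V = 1.05 m/s

For a circular section of diameter D = 1.44 m at depth y = 0.675 m, the central angle is θ = 2 arccos(1 − 2y/D) = 3.017 rad. Then A = (D²/8)(θ − sin θ) = 0.7495 m² and P = Dθ/2 = 2.172 m.
Hydraulic radius R = A/P = 0.7495/2.172 = 0.3451 m.
From Manning's equation, V = (1/n) R^(2/3) S^(1/2) = (1/0.014) × 0.3451^(2/3) × 0.00089^(1/2) = 1.05 m/s.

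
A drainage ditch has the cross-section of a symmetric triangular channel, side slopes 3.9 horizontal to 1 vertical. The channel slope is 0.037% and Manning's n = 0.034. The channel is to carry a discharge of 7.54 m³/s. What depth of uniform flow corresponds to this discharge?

y_n = 1.9 m

Manning's equation rearranged: A R^(2/3) = nQ / (1·√S) = 0.034 × 7.54 / (√0.00037) = 13.33.
Try y = 1.57 m: A R^(2/3) = 8.009 — too small.
Try y = 2.16 m: A R^(2/3) = 18.75 — too large.
Try y = 1.9 m: A R^(2/3) = 13.32 — matches.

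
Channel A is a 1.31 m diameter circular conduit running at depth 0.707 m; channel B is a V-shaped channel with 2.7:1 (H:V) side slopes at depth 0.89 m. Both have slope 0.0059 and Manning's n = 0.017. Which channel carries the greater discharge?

channel B

Channel A: For a circular section of diameter D = 1.31 m at depth y = 0.707 m, the central angle is θ = 2 arccos(1 − 2y/D) = 3.301 rad. Then A = (D²/8)(θ − sin θ) = 0.742 m² and P = Dθ/2 = 2.162 m. Hydraulic radius R = A/P = 0.742/2.162 = 0.3432 m. Q_A = (1/0.017)·0.742·0.3432^(2/3)·√0.0059 = 1.643 m³/s.
Channel B: For a triangular section with side slope z = 2.7: A = zy² = 2.7×0.89² = 2.139 m²; P = 2y√(1+z²) = 2×0.89×2.879 = 5.125 m. Hydraulic radius R = A/P = 2.139/5.125 = 0.4173 m. Q_B = (1/0.017)·2.139·0.4173^(2/3)·√0.0059 = 5.396 m³/s.
Q_A = 1.643 m³/s vs Q_B = 5.396 m³/s, so channel B carries more.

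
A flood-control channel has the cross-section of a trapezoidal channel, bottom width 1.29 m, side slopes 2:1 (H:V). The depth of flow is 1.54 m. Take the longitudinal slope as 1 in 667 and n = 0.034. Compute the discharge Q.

With bottom width b = 1.29 m and side slope z = 2: A = (b + zy)y = (1.29 + 2×1.54)×1.54 = 6.73 m²; P = b + 2y√(1+z²) = 1.29 + 2×1.54×2.236 = 8.177 m.
Hydraulic radius R = A/P = 6.73/8.177 = 0.823 m.
Manning's equation: Q = (1/n) A R^(2/3) S^(1/2) = (1/0.034) × 6.73 × 0.823^(2/3) × 0.001499^(1/2) = 6.73 m³/s.

Q = 6.73 m³/s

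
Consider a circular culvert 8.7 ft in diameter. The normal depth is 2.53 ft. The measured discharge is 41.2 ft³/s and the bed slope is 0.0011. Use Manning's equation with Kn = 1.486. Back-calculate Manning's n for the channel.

For a circular section of diameter D = 8.7 ft at depth y = 2.53 ft, the central angle is θ = 2 arccos(1 − 2y/D) = 2.278 rad. Then A = (D²/8)(θ − sin θ) = 14.36 ft² and P = Dθ/2 = 9.91 ft.
Hydraulic radius R = A/P = 14.36/9.91 = 1.449 ft.
Rearranging Manning's equation: n = (1.486/Q) A R^(2/3) S^(1/2) = (1.486/41.2) × 14.36 × 1.449^(2/3) × √0.0011 = 0.022.

n = 0.022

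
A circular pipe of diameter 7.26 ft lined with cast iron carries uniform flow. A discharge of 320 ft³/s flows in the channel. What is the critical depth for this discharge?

y_c = 4.66 ft

At critical depth, Q² T / (g A³) = 1, i.e. A³/T = Q²/g = 320²/32.2 = 3180.
At y = 4.01 ft: A³/T = 1786 — low.
At y = 4.66 ft: A³/T = 3179 — matches.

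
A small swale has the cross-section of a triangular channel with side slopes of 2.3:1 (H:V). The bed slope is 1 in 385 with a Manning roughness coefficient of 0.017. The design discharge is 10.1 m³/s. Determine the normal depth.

y_n = 1.4 m

Manning's equation rearranged: A R^(2/3) = nQ / (1·√S) = 0.017 × 10.1 / (√0.002597) = 3.369.
Trying y = 1.72 m: A R^(2/3) = 5.808 — high.
Trying y = 1.26 m: A R^(2/3) = 2.533 — low.
Trying y = 1.4 m: A R^(2/3) = 3.355 — ≈ 3.369.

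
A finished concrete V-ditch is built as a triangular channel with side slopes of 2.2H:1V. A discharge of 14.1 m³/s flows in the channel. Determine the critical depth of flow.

At critical depth, Q² T / (g A³) = 1, i.e. A³/T = Q²/g = 14.1²/9.81 = 20.27.
At y = 1.85 m: A³/T = 52.44 — over.
At y = 1.15 m: A³/T = 4.867 — short.
At y = 1.53 m: A³/T = 20.29 — close enough.

y_c = 1.53 m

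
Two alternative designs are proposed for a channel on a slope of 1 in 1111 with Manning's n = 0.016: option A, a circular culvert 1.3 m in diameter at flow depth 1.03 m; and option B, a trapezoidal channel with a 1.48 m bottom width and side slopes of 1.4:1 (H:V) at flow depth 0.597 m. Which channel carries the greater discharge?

Channel A: For a circular section of diameter D = 1.3 m at depth y = 1.03 m, the central angle is θ = 2 arccos(1 − 2y/D) = 4.39 rad. Then A = (D²/8)(θ − sin θ) = 1.128 m² and P = Dθ/2 = 2.854 m. Hydraulic radius R = A/P = 1.128/2.854 = 0.3952 m. Q_A = (1/0.016)·1.128·0.3952^(2/3)·√0.0009001 = 1.139 m³/s.
Channel B: With bottom width b = 1.48 m and side slope z = 1.4: A = (b + zy)y = (1.48 + 1.4×0.597)×0.597 = 1.383 m²; P = b + 2y√(1+z²) = 1.48 + 2×0.597×1.72 = 3.534 m. Hydraulic radius R = A/P = 1.383/3.534 = 0.3912 m. Q_B = (1/0.016)·1.383·0.3912^(2/3)·√0.0009001 = 1.387 m³/s.
Q_A = 1.139 m³/s vs Q_B = 1.387 m³/s, so channel B carries more.

channel B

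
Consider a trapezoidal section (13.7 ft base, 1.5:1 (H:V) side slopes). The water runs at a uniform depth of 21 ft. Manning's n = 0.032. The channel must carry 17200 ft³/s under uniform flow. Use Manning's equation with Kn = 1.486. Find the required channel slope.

With bottom width b = 13.7 ft and side slope z = 1.5: A = (b + zy)y = (13.7 + 1.5×21)×21 = 949.2 ft²; P = b + 2y√(1+z²) = 13.7 + 2×21×1.803 = 89.42 ft.
Hydraulic radius R = A/P = 949.2/89.42 = 10.62 ft.
From Manning's equation, S = [nQ / (1.486 A R^(2/3))]² = [0.032 × 17200 / (1.486 × 949.2 × 10.62^(2/3))]² = 0.00653.

S = 0.00653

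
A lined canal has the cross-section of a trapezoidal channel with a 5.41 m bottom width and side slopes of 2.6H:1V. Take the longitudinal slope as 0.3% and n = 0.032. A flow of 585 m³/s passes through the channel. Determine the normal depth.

Manning's equation rearranged: A R^(2/3) = nQ / (1·√S) = 0.032 × 585 / (√0.003) = 341.8.
At y = 5.45 m: A R^(2/3) = 221.1 — short.
At y = 7.79 m: A R^(2/3) = 511.8 — over.
At y = 6.57 m: A R^(2/3) = 341.8 — matches.

y_n = 6.57 m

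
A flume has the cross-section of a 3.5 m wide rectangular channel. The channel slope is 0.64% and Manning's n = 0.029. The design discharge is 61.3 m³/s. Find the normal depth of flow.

y_n = 5.29 m

Manning's equation rearranged: A R^(2/3) = nQ / (1·√S) = 0.029 × 61.3 / (√0.0064) = 22.22.
Trying y = 5.82 m: A R^(2/3) = 24.83 — too large.
Trying y = 4.28 m: A R^(2/3) = 17.31 — too small.
Trying y = 5.29 m: A R^(2/3) = 22.22 — ≈ 22.22.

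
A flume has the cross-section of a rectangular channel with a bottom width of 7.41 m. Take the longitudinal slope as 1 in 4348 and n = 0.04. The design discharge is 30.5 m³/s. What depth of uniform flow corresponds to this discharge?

Manning's equation rearranged: A R^(2/3) = nQ / (1·√S) = 0.04 × 30.5 / (√0.00023) = 80.45.
At y = 7.36 m: A R^(2/3) = 99.5 — too large.
At y = 5.35 m: A R^(2/3) = 66.84 — too small.
At y = 6.2 m: A R^(2/3) = 80.49 — close enough.

y_n = 6.2 m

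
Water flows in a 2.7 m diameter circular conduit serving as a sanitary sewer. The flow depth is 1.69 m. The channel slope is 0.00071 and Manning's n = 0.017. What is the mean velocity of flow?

V = 1.31 m/s

For a circular section of diameter D = 2.7 m at depth y = 1.69 m, the central angle is θ = 2 arccos(1 − 2y/D) = 3.651 rad. Then A = (D²/8)(θ − sin θ) = 3.771 m² and P = Dθ/2 = 4.929 m.
Hydraulic radius R = A/P = 3.771/4.929 = 0.7651 m.
From Manning's equation, V = (1/n) R^(2/3) S^(1/2) = (1/0.017) × 0.7651^(2/3) × 0.00071^(1/2) = 1.31 m/s.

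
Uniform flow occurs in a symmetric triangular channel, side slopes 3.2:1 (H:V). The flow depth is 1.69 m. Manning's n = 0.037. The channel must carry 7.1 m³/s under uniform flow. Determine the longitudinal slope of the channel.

S = 0.0011

For a triangular section with side slope z = 3.2: A = zy² = 3.2×1.69² = 9.14 m²; P = 2y√(1+z²) = 2×1.69×3.353 = 11.33 m.
Hydraulic radius R = A/P = 9.14/11.33 = 0.8065 m.
From Manning's equation, S = [nQ / (1 A R^(2/3))]² = [0.037 × 7.1 / (1 × 9.14 × 0.8065^(2/3))]² = 0.0011.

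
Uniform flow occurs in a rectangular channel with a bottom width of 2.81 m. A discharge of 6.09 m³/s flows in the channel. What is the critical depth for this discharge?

y_c = 0.782 m

For a rectangular channel, critical depth y_c = (q²/g)^(1/3) where q = Q/b = 6.09/2.81 = 2.167 m²/s.
So y_c = (2.167²/9.81)^(1/3) = 0.782 m.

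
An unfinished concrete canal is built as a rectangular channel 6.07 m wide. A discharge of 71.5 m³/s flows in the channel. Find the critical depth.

y_c = 2.42 m

For a rectangular channel, critical depth y_c = (q²/g)^(1/3) where q = Q/b = 71.5/6.07 = 11.78 m²/s.
So y_c = (11.78²/9.81)^(1/3) = 2.42 m.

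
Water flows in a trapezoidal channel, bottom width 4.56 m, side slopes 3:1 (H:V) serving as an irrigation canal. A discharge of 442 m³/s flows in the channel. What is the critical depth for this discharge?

y_c = 4.66 m

At critical depth, Q² T / (g A³) = 1, i.e. A³/T = Q²/g = 442²/9.81 = 19910.
Try y = 3.35 m: A³/T = 4754 — too small.
Try y = 4.66 m: A³/T = 19830 — matches.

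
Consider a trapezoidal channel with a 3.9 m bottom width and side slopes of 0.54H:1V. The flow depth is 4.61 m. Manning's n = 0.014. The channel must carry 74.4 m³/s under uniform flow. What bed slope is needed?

S = 0.000481

With bottom width b = 3.9 m and side slope z = 0.54: A = (b + zy)y = (3.9 + 0.54×4.61)×4.61 = 29.46 m²; P = b + 2y√(1+z²) = 3.9 + 2×4.61×1.136 = 14.38 m.
Hydraulic radius R = A/P = 29.46/14.38 = 2.049 m.
From Manning's equation, S = [nQ / (1 A R^(2/3))]² = [0.014 × 74.4 / (1 × 29.46 × 2.049^(2/3))]² = 0.000481.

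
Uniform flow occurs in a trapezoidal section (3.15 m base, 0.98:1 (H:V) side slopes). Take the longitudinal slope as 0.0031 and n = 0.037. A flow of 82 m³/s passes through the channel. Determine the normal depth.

y_n = 4.41 m

Manning's equation rearranged: A R^(2/3) = nQ / (1·√S) = 0.037 × 82 / (√0.0031) = 54.49.
At y = 3.44 m: A R^(2/3) = 32.64 — low.
At y = 5.14 m: A R^(2/3) = 75.41 — high.
At y = 4.41 m: A R^(2/3) = 54.48 — matches.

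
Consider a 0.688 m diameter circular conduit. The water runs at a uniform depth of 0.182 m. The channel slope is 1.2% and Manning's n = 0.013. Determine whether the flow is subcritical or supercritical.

For a circular section of diameter D = 0.688 m at depth y = 0.182 m, the central angle is θ = 2 arccos(1 − 2y/D) = 2.161 rad. Then A = (D²/8)(θ − sin θ) = 0.07869 m² and P = Dθ/2 = 0.7434 m.
Hydraulic radius R = A/P = 0.07869/0.7434 = 0.1059 m.
V = (1/n) R^(2/3) √S = (1/0.013) × 0.1059^(2/3) × √0.012 = 1.886 m/s. Hydraulic depth D_h = A/T = 0.07869/0.6069 = 0.1297 m.
Froude number Fr = V/√(g·D_h) = 1.886/√(9.81×0.1297) = 1.67, which is greater than 1, so the flow is supercritical.

supercritical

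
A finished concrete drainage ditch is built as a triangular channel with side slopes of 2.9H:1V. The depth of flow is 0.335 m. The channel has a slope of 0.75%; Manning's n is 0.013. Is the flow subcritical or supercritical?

supercritical

For a triangular section with side slope z = 2.9: A = zy² = 2.9×0.335² = 0.3255 m²; P = 2y√(1+z²) = 2×0.335×3.068 = 2.055 m.
Hydraulic radius R = A/P = 0.3255/2.055 = 0.1583 m.
V = (1/n) R^(2/3) √S = (1/0.013) × 0.1583^(2/3) × √0.0075 = 1.95 m/s. Hydraulic depth D_h = A/T = 0.3255/1.943 = 0.1675 m.
Froude number Fr = V/√(g·D_h) = 1.95/√(9.81×0.1675) = 1.52, which is greater than 1, so the flow is supercritical.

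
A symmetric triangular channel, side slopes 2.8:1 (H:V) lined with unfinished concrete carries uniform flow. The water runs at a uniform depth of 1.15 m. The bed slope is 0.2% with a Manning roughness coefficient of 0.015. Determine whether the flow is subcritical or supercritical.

subcritical

For a triangular section with side slope z = 2.8: A = zy² = 2.8×1.15² = 3.703 m²; P = 2y√(1+z²) = 2×1.15×2.973 = 6.838 m.
Hydraulic radius R = A/P = 3.703/6.838 = 0.5415 m.
V = (1/n) R^(2/3) √S = (1/0.015) × 0.5415^(2/3) × √0.002 = 1.981 m/s. Hydraulic depth D_h = A/T = 3.703/6.44 = 0.575 m.
Froude number Fr = V/√(g·D_h) = 1.981/√(9.81×0.575) = 0.834, which is less than 1, so the flow is subcritical.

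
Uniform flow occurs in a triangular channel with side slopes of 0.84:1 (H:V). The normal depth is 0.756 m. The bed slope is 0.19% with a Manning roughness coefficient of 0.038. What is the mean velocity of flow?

V = 0.447 m/s

For a triangular section with side slope z = 0.84: A = zy² = 0.84×0.756² = 0.4801 m²; P = 2y√(1+z²) = 2×0.756×1.306 = 1.975 m.
Hydraulic radius R = A/P = 0.4801/1.975 = 0.2431 m.
From Manning's equation, V = (1/n) R^(2/3) S^(1/2) = (1/0.038) × 0.2431^(2/3) × 0.0019^(1/2) = 0.447 m/s.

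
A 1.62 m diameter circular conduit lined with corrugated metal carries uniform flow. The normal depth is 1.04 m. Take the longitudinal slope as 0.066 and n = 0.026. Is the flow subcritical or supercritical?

supercritical

For a circular section of diameter D = 1.62 m at depth y = 1.04 m, the central angle is θ = 2 arccos(1 − 2y/D) = 3.717 rad. Then A = (D²/8)(θ − sin θ) = 1.398 m² and P = Dθ/2 = 3.011 m.
Hydraulic radius R = A/P = 1.398/3.011 = 0.4643 m.
V = (1/n) R^(2/3) √S = (1/0.026) × 0.4643^(2/3) × √0.066 = 5.925 m/s. Hydraulic depth D_h = A/T = 1.398/1.553 = 0.9001 m.
Froude number Fr = V/√(g·D_h) = 5.925/√(9.81×0.9001) = 1.99, which is greater than 1, so the flow is supercritical.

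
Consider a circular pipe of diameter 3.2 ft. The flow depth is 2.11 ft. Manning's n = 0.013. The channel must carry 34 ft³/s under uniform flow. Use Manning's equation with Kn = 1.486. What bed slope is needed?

S = 0.00309

For a circular section of diameter D = 3.2 ft at depth y = 2.11 ft, the central angle is θ = 2 arccos(1 − 2y/D) = 3.79 rad. Then A = (D²/8)(θ − sin θ) = 5.625 ft² and P = Dθ/2 = 6.065 ft.
Hydraulic radius R = A/P = 5.625/6.065 = 0.9275 ft.
From Manning's equation, S = [nQ / (1.486 A R^(2/3))]² = [0.013 × 34 / (1.486 × 5.625 × 0.9275^(2/3))]² = 0.00309.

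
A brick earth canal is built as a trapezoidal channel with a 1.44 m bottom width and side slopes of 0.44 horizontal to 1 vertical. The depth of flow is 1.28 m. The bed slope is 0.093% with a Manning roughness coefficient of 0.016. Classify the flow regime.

subcritical

With bottom width b = 1.44 m and side slope z = 0.44: A = (b + zy)y = (1.44 + 0.44×1.28)×1.28 = 2.564 m²; P = b + 2y√(1+z²) = 1.44 + 2×1.28×1.093 = 4.237 m.
Hydraulic radius R = A/P = 2.564/4.237 = 0.6052 m.
V = (1/n) R^(2/3) √S = (1/0.016) × 0.6052^(2/3) × √0.00093 = 1.364 m/s. Hydraulic depth D_h = A/T = 2.564/2.566 = 0.9991 m.
Froude number Fr = V/√(g·D_h) = 1.364/√(9.81×0.9991) = 0.436, which is less than 1, so the flow is subcritical.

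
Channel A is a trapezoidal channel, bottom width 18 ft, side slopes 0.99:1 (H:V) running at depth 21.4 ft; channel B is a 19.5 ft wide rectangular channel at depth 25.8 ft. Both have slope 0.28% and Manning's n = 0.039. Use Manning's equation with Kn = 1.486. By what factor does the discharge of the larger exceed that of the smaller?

Channel A: With bottom width b = 18 ft and side slope z = 0.99: A = (b + zy)y = (18 + 0.99×21.4)×21.4 = 838.6 ft²; P = b + 2y√(1+z²) = 18 + 2×21.4×1.407 = 78.23 ft. Hydraulic radius R = A/P = 838.6/78.23 = 10.72 ft. Q_A = (1.486/0.039)·838.6·10.72^(2/3)·√0.0028 = 8220 ft³/s.
Channel B: Flow area A = b·y = 19.5 × 25.8 = 503.1 ft². Wetted perimeter P = b + 2y = 19.5 + 2×25.8 = 71.1 ft. Hydraulic radius R = A/P = 503.1/71.1 = 7.076 ft. Q_B = (1.486/0.039)·503.1·7.076^(2/3)·√0.0028 = 3739 ft³/s.
The larger discharge is 8220 ft³/s and the smaller is 3739 ft³/s; the ratio is 2.2.

2.2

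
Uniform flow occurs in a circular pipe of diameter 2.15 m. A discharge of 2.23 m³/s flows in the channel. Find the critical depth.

y_c = 0.69 m

At critical depth, Q² T / (g A³) = 1, i.e. A³/T = Q²/g = 2.23²/9.81 = 0.5069.
Try y = 0.559 m: A³/T = 0.2237 — low.
Try y = 0.822 m: A³/T = 0.9951 — high.
Try y = 0.69 m: A³/T = 0.5065 — ≈ 0.5069.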